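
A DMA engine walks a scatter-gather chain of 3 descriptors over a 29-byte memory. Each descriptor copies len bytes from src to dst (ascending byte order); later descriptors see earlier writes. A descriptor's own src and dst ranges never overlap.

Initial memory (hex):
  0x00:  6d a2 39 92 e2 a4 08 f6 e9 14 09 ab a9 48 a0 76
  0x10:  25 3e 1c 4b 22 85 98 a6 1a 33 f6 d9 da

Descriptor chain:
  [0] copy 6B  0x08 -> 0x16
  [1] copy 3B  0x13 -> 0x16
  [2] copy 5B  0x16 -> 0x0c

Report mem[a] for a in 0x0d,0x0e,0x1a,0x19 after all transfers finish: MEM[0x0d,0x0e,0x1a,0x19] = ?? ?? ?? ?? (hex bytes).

MEM[0x0d,0x0e,0x1a,0x19] = 22 85 a9 ab

[0] 0x08->0x16 len=6 : e9 14 09 ab a9 48
[1] 0x13->0x16 len=3 : 4b 22 85
[2] 0x16->0x0c len=5 : 4b 22 85 ab a9
query mem[0x0d]=0x22, mem[0x0e]=0x85, mem[0x1a]=0xa9, mem[0x19]=0xab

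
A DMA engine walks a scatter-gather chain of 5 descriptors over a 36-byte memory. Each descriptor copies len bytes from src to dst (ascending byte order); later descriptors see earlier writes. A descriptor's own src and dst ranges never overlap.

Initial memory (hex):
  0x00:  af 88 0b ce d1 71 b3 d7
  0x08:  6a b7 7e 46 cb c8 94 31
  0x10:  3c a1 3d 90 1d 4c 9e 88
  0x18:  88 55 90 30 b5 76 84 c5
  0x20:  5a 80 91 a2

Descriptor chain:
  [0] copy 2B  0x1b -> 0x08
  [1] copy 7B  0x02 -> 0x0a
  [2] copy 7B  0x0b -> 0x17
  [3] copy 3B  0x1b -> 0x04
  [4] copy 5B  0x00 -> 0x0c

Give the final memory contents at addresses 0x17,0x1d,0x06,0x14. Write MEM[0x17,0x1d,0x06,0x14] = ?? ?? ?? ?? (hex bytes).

#0 dst[0x08+2] := {0x30,0xb5}
#1 dst[0x0a+7] := {0x0b,0xce,0xd1,0x71,0xb3,0xd7,0x30}
#2 dst[0x17+7] := {0xce,0xd1,0x71,0xb3,0xd7,0x30,0xa1}
#3 dst[0x04+3] := {0xd7,0x30,0xa1}
#4 dst[0x0c+5] := {0xaf,0x88,0x0b,0xce,0xd7}
query mem[0x17]=0xce, mem[0x1d]=0xa1, mem[0x06]=0xa1, mem[0x14]=0x1d

MEM[0x17,0x1d,0x06,0x14] = ce a1 a1 1d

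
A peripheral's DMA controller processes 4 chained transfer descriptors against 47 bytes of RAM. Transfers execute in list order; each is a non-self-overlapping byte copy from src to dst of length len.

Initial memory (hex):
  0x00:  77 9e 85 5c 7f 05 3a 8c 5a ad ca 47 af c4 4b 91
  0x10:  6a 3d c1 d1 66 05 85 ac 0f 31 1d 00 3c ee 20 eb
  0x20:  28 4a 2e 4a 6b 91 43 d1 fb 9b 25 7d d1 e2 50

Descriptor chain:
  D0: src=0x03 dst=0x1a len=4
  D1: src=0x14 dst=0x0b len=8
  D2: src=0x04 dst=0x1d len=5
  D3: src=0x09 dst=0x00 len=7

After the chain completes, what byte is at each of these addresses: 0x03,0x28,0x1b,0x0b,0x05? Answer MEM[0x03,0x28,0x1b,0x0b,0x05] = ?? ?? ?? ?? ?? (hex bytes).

MEM[0x03,0x28,0x1b,0x0b,0x05] = 05 fb 7f 66 ac

[0] 0x03->0x1a len=4 : 5c 7f 05 3a
[1] 0x14->0x0b len=8 : 66 05 85 ac 0f 31 5c 7f
[2] 0x04->0x1d len=5 : 7f 05 3a 8c 5a
[3] 0x09->0x00 len=7 : ad ca 66 05 85 ac 0f
query mem[0x03]=0x05, mem[0x28]=0xfb, mem[0x1b]=0x7f, mem[0x0b]=0x66, mem[0x05]=0xac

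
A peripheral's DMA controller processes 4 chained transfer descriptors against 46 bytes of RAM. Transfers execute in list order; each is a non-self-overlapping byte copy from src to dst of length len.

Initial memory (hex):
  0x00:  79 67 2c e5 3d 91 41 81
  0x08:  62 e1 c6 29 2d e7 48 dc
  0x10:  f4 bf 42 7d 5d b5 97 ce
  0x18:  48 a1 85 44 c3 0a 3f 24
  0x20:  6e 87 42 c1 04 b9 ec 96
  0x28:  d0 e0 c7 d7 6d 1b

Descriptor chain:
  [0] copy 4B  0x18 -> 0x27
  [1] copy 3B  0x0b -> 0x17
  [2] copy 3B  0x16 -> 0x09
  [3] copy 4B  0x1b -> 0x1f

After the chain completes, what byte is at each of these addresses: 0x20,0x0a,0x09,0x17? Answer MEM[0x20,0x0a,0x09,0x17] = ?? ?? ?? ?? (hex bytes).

#0 dst[0x27+4] := {0x48,0xa1,0x85,0x44}
#1 dst[0x17+3] := {0x29,0x2d,0xe7}
#2 dst[0x09+3] := {0x97,0x29,0x2d}
#3 dst[0x1f+4] := {0x44,0xc3,0x0a,0x3f}
query mem[0x20]=0xc3, mem[0x0a]=0x29, mem[0x09]=0x97, mem[0x17]=0x29

MEM[0x20,0x0a,0x09,0x17] = c3 29 97 29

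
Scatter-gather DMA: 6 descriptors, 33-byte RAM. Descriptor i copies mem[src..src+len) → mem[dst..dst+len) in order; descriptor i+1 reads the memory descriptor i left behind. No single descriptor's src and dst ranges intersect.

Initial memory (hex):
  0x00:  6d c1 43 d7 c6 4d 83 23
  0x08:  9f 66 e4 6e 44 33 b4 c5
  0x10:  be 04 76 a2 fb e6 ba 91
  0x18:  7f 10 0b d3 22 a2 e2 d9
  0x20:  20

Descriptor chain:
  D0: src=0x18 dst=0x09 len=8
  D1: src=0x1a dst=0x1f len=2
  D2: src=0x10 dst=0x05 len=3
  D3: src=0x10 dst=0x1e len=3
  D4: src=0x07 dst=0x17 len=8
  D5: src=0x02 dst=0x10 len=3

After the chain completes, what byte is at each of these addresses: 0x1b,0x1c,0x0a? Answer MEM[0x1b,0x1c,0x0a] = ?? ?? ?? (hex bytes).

  after D0: wrote 8B at 0x09 = 7f100bd322a2e2d9
  after D1: wrote 2B at 0x1f = 0bd3
  after D2: wrote 3B at 0x05 = d90476
  after D3: wrote 3B at 0x1e = d90476
  after D4: wrote 8B at 0x17 = 769f7f100bd322a2
  after D5: wrote 3B at 0x10 = 43d7c6
query mem[0x1b]=0x0b, mem[0x1c]=0xd3, mem[0x0a]=0x10

MEM[0x1b,0x1c,0x0a] = 0b d3 10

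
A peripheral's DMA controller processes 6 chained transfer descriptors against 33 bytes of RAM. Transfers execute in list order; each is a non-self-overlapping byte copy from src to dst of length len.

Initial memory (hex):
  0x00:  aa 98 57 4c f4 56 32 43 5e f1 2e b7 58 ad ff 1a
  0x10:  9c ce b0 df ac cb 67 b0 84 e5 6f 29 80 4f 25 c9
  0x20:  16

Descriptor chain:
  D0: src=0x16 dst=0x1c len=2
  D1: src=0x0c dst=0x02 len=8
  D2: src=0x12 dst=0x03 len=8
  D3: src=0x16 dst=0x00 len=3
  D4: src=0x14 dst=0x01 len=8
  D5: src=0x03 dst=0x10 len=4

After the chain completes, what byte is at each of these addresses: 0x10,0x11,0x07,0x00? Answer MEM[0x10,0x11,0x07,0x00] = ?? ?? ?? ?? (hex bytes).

  after D0: wrote 2B at 0x1c = 67b0
  after D1: wrote 8B at 0x02 = 58adff1a9cceb0df
  after D2: wrote 8B at 0x03 = b0dfaccb67b084e5
  after D3: wrote 3B at 0x00 = 67b084
  after D4: wrote 8B at 0x01 = accb67b084e56f29
  after D5: wrote 4B at 0x10 = 67b084e5
query mem[0x10]=0x67, mem[0x11]=0xb0, mem[0x07]=0x6f, mem[0x00]=0x67

MEM[0x10,0x11,0x07,0x00] = 67 b0 6f 67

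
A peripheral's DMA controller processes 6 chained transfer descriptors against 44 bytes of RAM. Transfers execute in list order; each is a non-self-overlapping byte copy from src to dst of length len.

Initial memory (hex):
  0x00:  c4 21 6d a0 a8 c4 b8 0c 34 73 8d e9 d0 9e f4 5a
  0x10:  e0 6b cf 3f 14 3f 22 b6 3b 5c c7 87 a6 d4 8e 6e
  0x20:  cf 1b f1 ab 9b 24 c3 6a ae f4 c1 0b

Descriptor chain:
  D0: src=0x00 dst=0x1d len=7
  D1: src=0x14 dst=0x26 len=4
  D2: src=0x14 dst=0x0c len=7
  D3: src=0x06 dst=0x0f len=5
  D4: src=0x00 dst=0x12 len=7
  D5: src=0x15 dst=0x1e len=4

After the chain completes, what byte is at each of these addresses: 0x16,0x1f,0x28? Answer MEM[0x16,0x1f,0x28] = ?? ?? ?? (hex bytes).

  after D0: wrote 7B at 0x1d = c4216da0a8c4b8
  after D1: wrote 4B at 0x26 = 143f22b6
  after D2: wrote 7B at 0x0c = 143f22b63b5cc7
  after D3: wrote 5B at 0x0f = b80c34738d
  after D4: wrote 7B at 0x12 = c4216da0a8c4b8
  after D5: wrote 4B at 0x1e = a0a8c4b8
query mem[0x16]=0xa8, mem[0x1f]=0xa8, mem[0x28]=0x22

MEM[0x16,0x1f,0x28] = a8 a8 22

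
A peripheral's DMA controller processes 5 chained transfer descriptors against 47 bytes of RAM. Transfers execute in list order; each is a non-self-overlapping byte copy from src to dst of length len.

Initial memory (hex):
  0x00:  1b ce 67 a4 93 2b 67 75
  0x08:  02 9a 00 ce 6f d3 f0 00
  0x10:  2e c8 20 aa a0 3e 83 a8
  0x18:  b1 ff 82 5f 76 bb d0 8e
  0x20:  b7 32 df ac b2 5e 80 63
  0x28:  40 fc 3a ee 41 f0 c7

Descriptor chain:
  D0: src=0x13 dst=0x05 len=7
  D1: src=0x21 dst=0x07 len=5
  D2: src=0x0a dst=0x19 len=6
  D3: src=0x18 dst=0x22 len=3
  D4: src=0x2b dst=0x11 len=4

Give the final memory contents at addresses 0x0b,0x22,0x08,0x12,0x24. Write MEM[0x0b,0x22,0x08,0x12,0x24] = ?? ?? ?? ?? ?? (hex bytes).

[0] 0x13->0x05 len=7 : aa a0 3e 83 a8 b1 ff
[1] 0x21->0x07 len=5 : 32 df ac b2 5e
[2] 0x0a->0x19 len=6 : b2 5e 6f d3 f0 00
[3] 0x18->0x22 len=3 : b1 b2 5e
[4] 0x2b->0x11 len=4 : ee 41 f0 c7
query mem[0x0b]=0x5e, mem[0x22]=0xb1, mem[0x08]=0xdf, mem[0x12]=0x41, mem[0x24]=0x5e

MEM[0x0b,0x22,0x08,0x12,0x24] = 5e b1 df 41 5e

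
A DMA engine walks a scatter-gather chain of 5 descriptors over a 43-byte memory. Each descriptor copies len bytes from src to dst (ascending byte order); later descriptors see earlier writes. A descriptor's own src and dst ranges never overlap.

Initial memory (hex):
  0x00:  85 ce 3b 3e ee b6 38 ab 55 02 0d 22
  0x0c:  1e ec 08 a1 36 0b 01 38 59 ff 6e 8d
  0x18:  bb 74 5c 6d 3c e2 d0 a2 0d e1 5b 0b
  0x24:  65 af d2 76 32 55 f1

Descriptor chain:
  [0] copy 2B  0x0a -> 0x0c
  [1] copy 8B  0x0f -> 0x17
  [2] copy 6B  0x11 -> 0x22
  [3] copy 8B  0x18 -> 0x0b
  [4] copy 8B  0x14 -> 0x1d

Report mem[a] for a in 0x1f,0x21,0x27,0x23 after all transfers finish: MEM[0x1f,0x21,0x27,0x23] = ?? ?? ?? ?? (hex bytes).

MEM[0x1f,0x21,0x27,0x23] = 6e 36 6e 01

#0 dst[0x0c+2] := {0x0d,0x22}
#1 dst[0x17+8] := {0xa1,0x36,0x0b,0x01,0x38,0x59,0xff,0x6e}
#2 dst[0x22+6] := {0x0b,0x01,0x38,0x59,0xff,0x6e}
#3 dst[0x0b+8] := {0x36,0x0b,0x01,0x38,0x59,0xff,0x6e,0xa2}
#4 dst[0x1d+8] := {0x59,0xff,0x6e,0xa1,0x36,0x0b,0x01,0x38}
query mem[0x1f]=0x6e, mem[0x21]=0x36, mem[0x27]=0x6e, mem[0x23]=0x01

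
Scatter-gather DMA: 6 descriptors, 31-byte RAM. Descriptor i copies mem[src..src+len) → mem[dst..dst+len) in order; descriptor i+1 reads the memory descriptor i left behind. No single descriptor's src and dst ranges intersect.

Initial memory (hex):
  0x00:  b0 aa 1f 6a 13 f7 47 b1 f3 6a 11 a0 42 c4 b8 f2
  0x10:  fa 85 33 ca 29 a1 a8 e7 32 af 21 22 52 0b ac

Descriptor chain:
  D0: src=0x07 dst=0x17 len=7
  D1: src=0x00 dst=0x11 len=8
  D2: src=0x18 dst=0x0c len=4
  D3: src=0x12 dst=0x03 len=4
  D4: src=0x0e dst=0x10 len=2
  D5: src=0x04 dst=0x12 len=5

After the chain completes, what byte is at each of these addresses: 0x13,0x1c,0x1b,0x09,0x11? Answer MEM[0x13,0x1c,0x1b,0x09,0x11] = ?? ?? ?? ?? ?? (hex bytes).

MEM[0x13,0x1c,0x1b,0x09,0x11] = 6a 42 a0 6a a0

[0] 0x07->0x17 len=7 : b1 f3 6a 11 a0 42 c4
[1] 0x00->0x11 len=8 : b0 aa 1f 6a 13 f7 47 b1
[2] 0x18->0x0c len=4 : b1 6a 11 a0
[3] 0x12->0x03 len=4 : aa 1f 6a 13
[4] 0x0e->0x10 len=2 : 11 a0
[5] 0x04->0x12 len=5 : 1f 6a 13 b1 f3
query mem[0x13]=0x6a, mem[0x1c]=0x42, mem[0x1b]=0xa0, mem[0x09]=0x6a, mem[0x11]=0xa0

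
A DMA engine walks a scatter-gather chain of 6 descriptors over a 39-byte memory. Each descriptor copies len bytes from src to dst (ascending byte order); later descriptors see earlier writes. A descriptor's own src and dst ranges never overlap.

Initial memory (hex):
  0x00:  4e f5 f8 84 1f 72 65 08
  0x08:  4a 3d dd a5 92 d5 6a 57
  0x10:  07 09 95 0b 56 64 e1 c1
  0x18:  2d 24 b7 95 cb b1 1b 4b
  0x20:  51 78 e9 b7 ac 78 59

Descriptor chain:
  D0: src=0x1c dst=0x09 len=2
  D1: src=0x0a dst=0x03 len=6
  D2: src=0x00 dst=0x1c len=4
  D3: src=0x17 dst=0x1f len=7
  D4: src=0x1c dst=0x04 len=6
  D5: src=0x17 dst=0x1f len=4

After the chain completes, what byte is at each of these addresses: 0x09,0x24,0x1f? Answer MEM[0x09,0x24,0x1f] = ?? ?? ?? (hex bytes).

MEM[0x09,0x24,0x1f] = 24 4e c1

D0: mem[0x09..0x0a] <- [cb b1]
D1: mem[0x03..0x08] <- [b1 a5 92 d5 6a 57]
D2: mem[0x1c..0x1f] <- [4e f5 f8 b1]
D3: mem[0x1f..0x25] <- [c1 2d 24 b7 95 4e f5]
D4: mem[0x04..0x09] <- [4e f5 f8 c1 2d 24]
D5: mem[0x1f..0x22] <- [c1 2d 24 b7]
query mem[0x09]=0x24, mem[0x24]=0x4e, mem[0x1f]=0xc1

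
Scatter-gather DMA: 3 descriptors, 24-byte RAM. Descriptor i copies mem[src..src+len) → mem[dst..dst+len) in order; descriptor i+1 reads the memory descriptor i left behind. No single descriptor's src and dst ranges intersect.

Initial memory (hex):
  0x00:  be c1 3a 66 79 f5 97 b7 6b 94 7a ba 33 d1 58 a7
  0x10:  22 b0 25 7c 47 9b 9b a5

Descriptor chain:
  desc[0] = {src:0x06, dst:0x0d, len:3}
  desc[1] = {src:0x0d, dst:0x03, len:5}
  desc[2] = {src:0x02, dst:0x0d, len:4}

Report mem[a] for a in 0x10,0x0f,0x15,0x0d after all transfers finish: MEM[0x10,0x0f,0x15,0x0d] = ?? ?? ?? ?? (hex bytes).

MEM[0x10,0x0f,0x15,0x0d] = 6b b7 9b 3a

D0: mem[0x0d..0x0f] <- [97 b7 6b]
D1: mem[0x03..0x07] <- [97 b7 6b 22 b0]
D2: mem[0x0d..0x10] <- [3a 97 b7 6b]
query mem[0x10]=0x6b, mem[0x0f]=0xb7, mem[0x15]=0x9b, mem[0x0d]=0x3a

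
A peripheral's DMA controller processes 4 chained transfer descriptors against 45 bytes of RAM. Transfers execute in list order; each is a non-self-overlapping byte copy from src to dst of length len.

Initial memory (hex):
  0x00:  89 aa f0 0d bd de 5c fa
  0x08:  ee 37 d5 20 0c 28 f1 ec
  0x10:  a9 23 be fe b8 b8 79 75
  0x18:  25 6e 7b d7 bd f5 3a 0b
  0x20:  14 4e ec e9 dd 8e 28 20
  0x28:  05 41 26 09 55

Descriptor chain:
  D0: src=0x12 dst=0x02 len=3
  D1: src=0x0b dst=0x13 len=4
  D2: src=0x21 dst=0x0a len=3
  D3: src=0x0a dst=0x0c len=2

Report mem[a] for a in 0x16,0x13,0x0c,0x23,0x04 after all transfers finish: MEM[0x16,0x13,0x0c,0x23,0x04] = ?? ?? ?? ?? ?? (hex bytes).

MEM[0x16,0x13,0x0c,0x23,0x04] = f1 20 4e e9 b8

#0 dst[0x02+3] := {0xbe,0xfe,0xb8}
#1 dst[0x13+4] := {0x20,0x0c,0x28,0xf1}
#2 dst[0x0a+3] := {0x4e,0xec,0xe9}
#3 dst[0x0c+2] := {0x4e,0xec}
query mem[0x16]=0xf1, mem[0x13]=0x20, mem[0x0c]=0x4e, mem[0x23]=0xe9, mem[0x04]=0xb8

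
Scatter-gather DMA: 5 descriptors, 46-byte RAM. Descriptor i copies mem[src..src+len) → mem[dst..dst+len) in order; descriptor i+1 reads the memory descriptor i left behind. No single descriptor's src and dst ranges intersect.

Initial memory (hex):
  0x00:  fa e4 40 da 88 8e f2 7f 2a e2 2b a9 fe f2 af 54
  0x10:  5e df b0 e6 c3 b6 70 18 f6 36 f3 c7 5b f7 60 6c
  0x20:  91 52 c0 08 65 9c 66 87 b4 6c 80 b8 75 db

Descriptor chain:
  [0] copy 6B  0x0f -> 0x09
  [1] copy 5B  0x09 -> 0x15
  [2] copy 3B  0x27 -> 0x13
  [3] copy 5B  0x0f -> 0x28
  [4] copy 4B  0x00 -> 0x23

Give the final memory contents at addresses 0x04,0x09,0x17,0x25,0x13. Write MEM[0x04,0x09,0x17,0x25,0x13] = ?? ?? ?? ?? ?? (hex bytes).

D0: mem[0x09..0x0e] <- [54 5e df b0 e6 c3]
D1: mem[0x15..0x19] <- [54 5e df b0 e6]
D2: mem[0x13..0x15] <- [87 b4 6c]
D3: mem[0x28..0x2c] <- [54 5e df b0 87]
D4: mem[0x23..0x26] <- [fa e4 40 da]
query mem[0x04]=0x88, mem[0x09]=0x54, mem[0x17]=0xdf, mem[0x25]=0x40, mem[0x13]=0x87

MEM[0x04,0x09,0x17,0x25,0x13] = 88 54 df 40 87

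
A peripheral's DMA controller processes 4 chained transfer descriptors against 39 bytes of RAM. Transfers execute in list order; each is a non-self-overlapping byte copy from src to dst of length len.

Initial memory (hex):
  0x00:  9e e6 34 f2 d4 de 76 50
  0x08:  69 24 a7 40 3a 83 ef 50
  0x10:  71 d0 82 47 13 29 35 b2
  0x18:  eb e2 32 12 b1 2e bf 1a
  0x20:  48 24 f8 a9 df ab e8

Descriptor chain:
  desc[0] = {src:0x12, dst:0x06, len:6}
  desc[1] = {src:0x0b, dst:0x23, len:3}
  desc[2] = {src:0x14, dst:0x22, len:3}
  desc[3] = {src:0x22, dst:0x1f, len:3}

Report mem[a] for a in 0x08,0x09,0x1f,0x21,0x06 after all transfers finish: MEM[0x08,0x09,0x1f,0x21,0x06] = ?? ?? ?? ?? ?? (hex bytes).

D0: mem[0x06..0x0b] <- [82 47 13 29 35 b2]
D1: mem[0x23..0x25] <- [b2 3a 83]
D2: mem[0x22..0x24] <- [13 29 35]
D3: mem[0x1f..0x21] <- [13 29 35]
query mem[0x08]=0x13, mem[0x09]=0x29, mem[0x1f]=0x13, mem[0x21]=0x35, mem[0x06]=0x82

MEM[0x08,0x09,0x1f,0x21,0x06] = 13 29 13 35 82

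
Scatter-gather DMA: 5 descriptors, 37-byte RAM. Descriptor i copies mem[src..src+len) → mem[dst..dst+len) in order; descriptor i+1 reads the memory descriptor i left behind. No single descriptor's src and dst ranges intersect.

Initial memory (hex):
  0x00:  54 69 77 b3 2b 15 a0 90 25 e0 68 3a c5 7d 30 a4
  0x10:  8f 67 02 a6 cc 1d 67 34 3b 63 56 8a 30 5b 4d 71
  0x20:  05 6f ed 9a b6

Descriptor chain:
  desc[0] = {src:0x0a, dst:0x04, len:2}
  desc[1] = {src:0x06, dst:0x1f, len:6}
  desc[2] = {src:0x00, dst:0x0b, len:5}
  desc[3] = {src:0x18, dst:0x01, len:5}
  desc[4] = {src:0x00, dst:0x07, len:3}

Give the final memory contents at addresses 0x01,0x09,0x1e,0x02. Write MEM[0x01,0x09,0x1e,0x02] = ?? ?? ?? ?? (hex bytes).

MEM[0x01,0x09,0x1e,0x02] = 3b 63 4d 63

[0] 0x0a->0x04 len=2 : 68 3a
[1] 0x06->0x1f len=6 : a0 90 25 e0 68 3a
[2] 0x00->0x0b len=5 : 54 69 77 b3 68
[3] 0x18->0x01 len=5 : 3b 63 56 8a 30
[4] 0x00->0x07 len=3 : 54 3b 63
query mem[0x01]=0x3b, mem[0x09]=0x63, mem[0x1e]=0x4d, mem[0x02]=0x63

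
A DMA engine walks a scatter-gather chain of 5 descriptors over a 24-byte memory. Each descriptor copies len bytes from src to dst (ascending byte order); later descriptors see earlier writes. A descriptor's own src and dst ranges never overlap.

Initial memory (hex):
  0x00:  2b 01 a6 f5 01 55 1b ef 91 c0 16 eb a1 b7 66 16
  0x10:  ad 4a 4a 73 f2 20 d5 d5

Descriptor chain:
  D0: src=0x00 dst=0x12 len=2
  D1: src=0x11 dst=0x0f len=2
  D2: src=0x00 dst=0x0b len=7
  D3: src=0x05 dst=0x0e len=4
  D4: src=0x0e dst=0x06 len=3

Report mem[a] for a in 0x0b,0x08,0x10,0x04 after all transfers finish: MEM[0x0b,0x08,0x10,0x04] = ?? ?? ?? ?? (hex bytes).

#0 dst[0x12+2] := {0x2b,0x01}
#1 dst[0x0f+2] := {0x4a,0x2b}
#2 dst[0x0b+7] := {0x2b,0x01,0xa6,0xf5,0x01,0x55,0x1b}
#3 dst[0x0e+4] := {0x55,0x1b,0xef,0x91}
#4 dst[0x06+3] := {0x55,0x1b,0xef}
query mem[0x0b]=0x2b, mem[0x08]=0xef, mem[0x10]=0xef, mem[0x04]=0x01

MEM[0x0b,0x08,0x10,0x04] = 2b ef ef 01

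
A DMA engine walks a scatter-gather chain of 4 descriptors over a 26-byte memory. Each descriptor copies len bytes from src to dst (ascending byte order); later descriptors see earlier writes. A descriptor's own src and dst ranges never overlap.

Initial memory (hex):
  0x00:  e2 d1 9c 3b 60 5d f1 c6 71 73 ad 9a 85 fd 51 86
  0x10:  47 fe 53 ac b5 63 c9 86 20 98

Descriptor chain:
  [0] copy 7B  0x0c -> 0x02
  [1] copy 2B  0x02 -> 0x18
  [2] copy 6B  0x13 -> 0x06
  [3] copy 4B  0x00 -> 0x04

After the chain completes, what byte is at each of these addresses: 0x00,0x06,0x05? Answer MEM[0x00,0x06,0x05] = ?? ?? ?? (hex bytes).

MEM[0x00,0x06,0x05] = e2 85 d1

  after D0: wrote 7B at 0x02 = 85fd518647fe53
  after D1: wrote 2B at 0x18 = 85fd
  after D2: wrote 6B at 0x06 = acb563c98685
  after D3: wrote 4B at 0x04 = e2d185fd
query mem[0x00]=0xe2, mem[0x06]=0x85, mem[0x05]=0xd1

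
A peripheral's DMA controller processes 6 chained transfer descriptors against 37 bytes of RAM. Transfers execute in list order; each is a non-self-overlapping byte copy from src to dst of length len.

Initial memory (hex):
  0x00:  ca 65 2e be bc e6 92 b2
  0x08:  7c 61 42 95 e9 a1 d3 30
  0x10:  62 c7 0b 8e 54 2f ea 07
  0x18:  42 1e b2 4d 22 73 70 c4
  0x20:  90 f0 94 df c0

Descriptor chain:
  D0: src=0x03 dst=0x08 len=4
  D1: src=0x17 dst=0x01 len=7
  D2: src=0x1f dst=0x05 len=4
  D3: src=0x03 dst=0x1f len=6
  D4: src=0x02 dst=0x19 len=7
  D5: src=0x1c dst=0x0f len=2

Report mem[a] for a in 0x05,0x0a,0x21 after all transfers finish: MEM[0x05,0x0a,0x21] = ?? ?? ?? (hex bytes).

MEM[0x05,0x0a,0x21] = c4 e6 c4

  after D0: wrote 4B at 0x08 = bebce692
  after D1: wrote 7B at 0x01 = 07421eb24d2273
  after D2: wrote 4B at 0x05 = c490f094
  after D3: wrote 6B at 0x1f = 1eb2c490f094
  after D4: wrote 7B at 0x19 = 421eb2c490f094
  after D5: wrote 2B at 0x0f = c490
query mem[0x05]=0xc4, mem[0x0a]=0xe6, mem[0x21]=0xc4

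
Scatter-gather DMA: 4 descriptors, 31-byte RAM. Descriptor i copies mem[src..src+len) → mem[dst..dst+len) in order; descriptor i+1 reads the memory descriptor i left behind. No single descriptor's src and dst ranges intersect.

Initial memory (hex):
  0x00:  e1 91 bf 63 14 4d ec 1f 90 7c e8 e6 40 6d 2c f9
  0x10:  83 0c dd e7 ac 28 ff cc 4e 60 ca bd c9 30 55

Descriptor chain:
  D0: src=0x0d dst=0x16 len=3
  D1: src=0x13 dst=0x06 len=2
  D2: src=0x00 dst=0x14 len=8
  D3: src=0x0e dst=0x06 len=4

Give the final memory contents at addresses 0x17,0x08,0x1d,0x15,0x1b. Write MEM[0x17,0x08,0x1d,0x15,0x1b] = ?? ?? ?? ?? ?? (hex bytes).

MEM[0x17,0x08,0x1d,0x15,0x1b] = 63 83 30 91 ac

#0 dst[0x16+3] := {0x6d,0x2c,0xf9}
#1 dst[0x06+2] := {0xe7,0xac}
#2 dst[0x14+8] := {0xe1,0x91,0xbf,0x63,0x14,0x4d,0xe7,0xac}
#3 dst[0x06+4] := {0x2c,0xf9,0x83,0x0c}
query mem[0x17]=0x63, mem[0x08]=0x83, mem[0x1d]=0x30, mem[0x15]=0x91, mem[0x1b]=0xac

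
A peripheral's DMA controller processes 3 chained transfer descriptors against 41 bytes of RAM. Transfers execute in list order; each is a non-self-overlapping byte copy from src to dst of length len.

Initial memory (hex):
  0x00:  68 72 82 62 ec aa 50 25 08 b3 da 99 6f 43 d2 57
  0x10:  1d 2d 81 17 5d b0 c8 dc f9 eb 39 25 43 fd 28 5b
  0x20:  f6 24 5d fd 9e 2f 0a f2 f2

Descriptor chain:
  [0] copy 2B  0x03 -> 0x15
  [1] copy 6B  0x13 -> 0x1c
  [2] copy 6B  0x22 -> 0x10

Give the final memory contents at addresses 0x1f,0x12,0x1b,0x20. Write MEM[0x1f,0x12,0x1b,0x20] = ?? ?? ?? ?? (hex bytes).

MEM[0x1f,0x12,0x1b,0x20] = ec 9e 25 dc

D0: mem[0x15..0x16] <- [62 ec]
D1: mem[0x1c..0x21] <- [17 5d 62 ec dc f9]
D2: mem[0x10..0x15] <- [5d fd 9e 2f 0a f2]
query mem[0x1f]=0xec, mem[0x12]=0x9e, mem[0x1b]=0x25, mem[0x20]=0xdc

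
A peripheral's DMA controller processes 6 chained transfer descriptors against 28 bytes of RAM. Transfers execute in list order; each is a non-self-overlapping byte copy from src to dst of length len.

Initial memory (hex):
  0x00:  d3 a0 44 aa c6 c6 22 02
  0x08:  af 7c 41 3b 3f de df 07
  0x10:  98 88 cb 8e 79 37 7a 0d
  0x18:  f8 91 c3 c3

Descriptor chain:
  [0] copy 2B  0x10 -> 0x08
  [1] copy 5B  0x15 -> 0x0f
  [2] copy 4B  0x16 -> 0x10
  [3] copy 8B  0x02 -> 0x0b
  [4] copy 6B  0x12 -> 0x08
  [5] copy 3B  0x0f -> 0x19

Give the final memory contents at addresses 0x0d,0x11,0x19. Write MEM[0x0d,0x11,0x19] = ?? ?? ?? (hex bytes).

[0] 0x10->0x08 len=2 : 98 88
[1] 0x15->0x0f len=5 : 37 7a 0d f8 91
[2] 0x16->0x10 len=4 : 7a 0d f8 91
[3] 0x02->0x0b len=8 : 44 aa c6 c6 22 02 98 88
[4] 0x12->0x08 len=6 : 88 91 79 37 7a 0d
[5] 0x0f->0x19 len=3 : 22 02 98
query mem[0x0d]=0x0d, mem[0x11]=0x98, mem[0x19]=0x22

MEM[0x0d,0x11,0x19] = 0d 98 22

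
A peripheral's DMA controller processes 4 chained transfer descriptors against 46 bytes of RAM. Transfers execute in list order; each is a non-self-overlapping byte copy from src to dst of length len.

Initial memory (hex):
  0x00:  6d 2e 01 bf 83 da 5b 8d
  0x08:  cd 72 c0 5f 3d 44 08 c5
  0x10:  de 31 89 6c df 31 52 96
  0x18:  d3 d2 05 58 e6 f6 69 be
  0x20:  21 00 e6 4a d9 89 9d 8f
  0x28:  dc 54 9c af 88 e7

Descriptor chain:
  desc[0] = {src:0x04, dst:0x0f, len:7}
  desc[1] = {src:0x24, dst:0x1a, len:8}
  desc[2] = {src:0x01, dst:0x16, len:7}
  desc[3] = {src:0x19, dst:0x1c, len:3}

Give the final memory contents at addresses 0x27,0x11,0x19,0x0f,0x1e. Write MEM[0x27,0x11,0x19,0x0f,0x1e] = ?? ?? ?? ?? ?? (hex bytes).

MEM[0x27,0x11,0x19,0x0f,0x1e] = 8f 5b 83 83 5b

[0] 0x04->0x0f len=7 : 83 da 5b 8d cd 72 c0
[1] 0x24->0x1a len=8 : d9 89 9d 8f dc 54 9c af
[2] 0x01->0x16 len=7 : 2e 01 bf 83 da 5b 8d
[3] 0x19->0x1c len=3 : 83 da 5b
query mem[0x27]=0x8f, mem[0x11]=0x5b, mem[0x19]=0x83, mem[0x0f]=0x83, mem[0x1e]=0x5b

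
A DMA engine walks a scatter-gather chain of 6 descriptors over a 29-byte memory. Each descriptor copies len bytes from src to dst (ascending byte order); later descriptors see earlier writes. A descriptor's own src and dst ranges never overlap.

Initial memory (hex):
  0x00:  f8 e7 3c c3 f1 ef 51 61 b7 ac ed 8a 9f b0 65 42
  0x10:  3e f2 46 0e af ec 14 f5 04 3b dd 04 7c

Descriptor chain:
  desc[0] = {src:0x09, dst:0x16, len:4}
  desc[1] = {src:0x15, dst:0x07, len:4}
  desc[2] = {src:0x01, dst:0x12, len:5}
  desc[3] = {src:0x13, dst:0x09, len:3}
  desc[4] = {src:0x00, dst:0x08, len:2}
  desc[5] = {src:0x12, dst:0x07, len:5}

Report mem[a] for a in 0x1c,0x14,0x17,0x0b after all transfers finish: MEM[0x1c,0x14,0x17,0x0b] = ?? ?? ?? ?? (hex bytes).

MEM[0x1c,0x14,0x17,0x0b] = 7c c3 ed ef

#0 dst[0x16+4] := {0xac,0xed,0x8a,0x9f}
#1 dst[0x07+4] := {0xec,0xac,0xed,0x8a}
#2 dst[0x12+5] := {0xe7,0x3c,0xc3,0xf1,0xef}
#3 dst[0x09+3] := {0x3c,0xc3,0xf1}
#4 dst[0x08+2] := {0xf8,0xe7}
#5 dst[0x07+5] := {0xe7,0x3c,0xc3,0xf1,0xef}
query mem[0x1c]=0x7c, mem[0x14]=0xc3, mem[0x17]=0xed, mem[0x0b]=0xef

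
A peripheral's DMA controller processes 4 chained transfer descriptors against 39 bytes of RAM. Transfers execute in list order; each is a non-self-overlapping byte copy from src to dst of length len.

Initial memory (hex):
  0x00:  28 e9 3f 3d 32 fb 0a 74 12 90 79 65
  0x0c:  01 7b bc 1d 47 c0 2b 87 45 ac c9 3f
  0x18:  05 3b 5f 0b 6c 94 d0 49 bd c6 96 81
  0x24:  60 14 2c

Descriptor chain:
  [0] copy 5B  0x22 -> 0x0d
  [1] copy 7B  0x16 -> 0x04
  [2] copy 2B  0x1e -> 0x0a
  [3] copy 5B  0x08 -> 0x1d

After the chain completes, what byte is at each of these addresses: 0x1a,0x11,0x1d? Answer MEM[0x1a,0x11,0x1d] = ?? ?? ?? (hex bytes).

MEM[0x1a,0x11,0x1d] = 5f 2c 5f

  after D0: wrote 5B at 0x0d = 968160142c
  after D1: wrote 7B at 0x04 = c93f053b5f0b6c
  after D2: wrote 2B at 0x0a = d049
  after D3: wrote 5B at 0x1d = 5f0bd04901
query mem[0x1a]=0x5f, mem[0x11]=0x2c, mem[0x1d]=0x5f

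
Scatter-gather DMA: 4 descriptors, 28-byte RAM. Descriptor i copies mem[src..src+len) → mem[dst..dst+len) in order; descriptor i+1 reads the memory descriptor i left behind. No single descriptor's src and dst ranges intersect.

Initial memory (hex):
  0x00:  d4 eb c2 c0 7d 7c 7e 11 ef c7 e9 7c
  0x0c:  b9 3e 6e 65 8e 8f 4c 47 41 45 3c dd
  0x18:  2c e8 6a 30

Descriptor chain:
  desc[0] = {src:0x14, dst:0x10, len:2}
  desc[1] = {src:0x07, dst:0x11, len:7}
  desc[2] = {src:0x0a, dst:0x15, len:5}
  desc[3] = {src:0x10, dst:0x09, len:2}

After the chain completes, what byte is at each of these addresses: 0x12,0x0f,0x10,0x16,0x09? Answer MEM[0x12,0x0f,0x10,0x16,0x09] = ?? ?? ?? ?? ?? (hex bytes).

MEM[0x12,0x0f,0x10,0x16,0x09] = ef 65 41 7c 41

[0] 0x14->0x10 len=2 : 41 45
[1] 0x07->0x11 len=7 : 11 ef c7 e9 7c b9 3e
[2] 0x0a->0x15 len=5 : e9 7c b9 3e 6e
[3] 0x10->0x09 len=2 : 41 11
query mem[0x12]=0xef, mem[0x0f]=0x65, mem[0x10]=0x41, mem[0x16]=0x7c, mem[0x09]=0x41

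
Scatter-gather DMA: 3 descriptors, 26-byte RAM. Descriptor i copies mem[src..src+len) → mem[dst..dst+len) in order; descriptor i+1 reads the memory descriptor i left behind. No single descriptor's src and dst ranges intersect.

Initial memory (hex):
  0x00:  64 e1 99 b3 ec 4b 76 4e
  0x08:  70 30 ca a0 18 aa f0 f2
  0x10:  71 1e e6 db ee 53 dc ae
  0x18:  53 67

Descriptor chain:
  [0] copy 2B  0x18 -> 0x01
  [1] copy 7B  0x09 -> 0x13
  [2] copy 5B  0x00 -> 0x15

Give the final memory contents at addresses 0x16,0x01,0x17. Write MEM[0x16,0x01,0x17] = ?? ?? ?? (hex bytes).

MEM[0x16,0x01,0x17] = 53 53 67

#0 dst[0x01+2] := {0x53,0x67}
#1 dst[0x13+7] := {0x30,0xca,0xa0,0x18,0xaa,0xf0,0xf2}
#2 dst[0x15+5] := {0x64,0x53,0x67,0xb3,0xec}
query mem[0x16]=0x53, mem[0x01]=0x53, mem[0x17]=0x67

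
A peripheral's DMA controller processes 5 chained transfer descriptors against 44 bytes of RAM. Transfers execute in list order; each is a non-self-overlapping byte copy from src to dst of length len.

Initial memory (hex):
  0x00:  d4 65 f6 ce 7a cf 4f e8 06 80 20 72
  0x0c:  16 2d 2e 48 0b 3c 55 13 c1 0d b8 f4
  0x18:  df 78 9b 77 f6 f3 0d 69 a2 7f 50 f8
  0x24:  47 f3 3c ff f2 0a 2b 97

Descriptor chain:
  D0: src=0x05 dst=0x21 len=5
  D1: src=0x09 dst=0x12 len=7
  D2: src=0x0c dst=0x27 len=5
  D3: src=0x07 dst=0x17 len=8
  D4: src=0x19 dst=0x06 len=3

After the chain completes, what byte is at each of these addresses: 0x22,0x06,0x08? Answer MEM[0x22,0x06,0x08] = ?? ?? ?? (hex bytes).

  after D0: wrote 5B at 0x21 = cf4fe80680
  after D1: wrote 7B at 0x12 = 802072162d2e48
  after D2: wrote 5B at 0x27 = 162d2e480b
  after D3: wrote 8B at 0x17 = e806802072162d2e
  after D4: wrote 3B at 0x06 = 802072
query mem[0x22]=0x4f, mem[0x06]=0x80, mem[0x08]=0x72

MEM[0x22,0x06,0x08] = 4f 80 72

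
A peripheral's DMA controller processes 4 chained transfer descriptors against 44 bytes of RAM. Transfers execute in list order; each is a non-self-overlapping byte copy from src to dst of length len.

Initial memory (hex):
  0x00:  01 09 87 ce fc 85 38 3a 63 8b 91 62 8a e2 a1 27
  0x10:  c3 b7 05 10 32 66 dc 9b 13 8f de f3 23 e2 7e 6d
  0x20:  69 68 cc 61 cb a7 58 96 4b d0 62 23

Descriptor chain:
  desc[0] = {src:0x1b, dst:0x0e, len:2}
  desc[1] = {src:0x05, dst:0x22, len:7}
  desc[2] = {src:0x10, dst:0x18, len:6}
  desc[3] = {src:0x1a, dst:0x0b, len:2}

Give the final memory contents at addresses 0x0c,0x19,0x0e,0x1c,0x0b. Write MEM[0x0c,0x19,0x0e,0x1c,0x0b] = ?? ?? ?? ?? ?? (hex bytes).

#0 dst[0x0e+2] := {0xf3,0x23}
#1 dst[0x22+7] := {0x85,0x38,0x3a,0x63,0x8b,0x91,0x62}
#2 dst[0x18+6] := {0xc3,0xb7,0x05,0x10,0x32,0x66}
#3 dst[0x0b+2] := {0x05,0x10}
query mem[0x0c]=0x10, mem[0x19]=0xb7, mem[0x0e]=0xf3, mem[0x1c]=0x32, mem[0x0b]=0x05

MEM[0x0c,0x19,0x0e,0x1c,0x0b] = 10 b7 f3 32 05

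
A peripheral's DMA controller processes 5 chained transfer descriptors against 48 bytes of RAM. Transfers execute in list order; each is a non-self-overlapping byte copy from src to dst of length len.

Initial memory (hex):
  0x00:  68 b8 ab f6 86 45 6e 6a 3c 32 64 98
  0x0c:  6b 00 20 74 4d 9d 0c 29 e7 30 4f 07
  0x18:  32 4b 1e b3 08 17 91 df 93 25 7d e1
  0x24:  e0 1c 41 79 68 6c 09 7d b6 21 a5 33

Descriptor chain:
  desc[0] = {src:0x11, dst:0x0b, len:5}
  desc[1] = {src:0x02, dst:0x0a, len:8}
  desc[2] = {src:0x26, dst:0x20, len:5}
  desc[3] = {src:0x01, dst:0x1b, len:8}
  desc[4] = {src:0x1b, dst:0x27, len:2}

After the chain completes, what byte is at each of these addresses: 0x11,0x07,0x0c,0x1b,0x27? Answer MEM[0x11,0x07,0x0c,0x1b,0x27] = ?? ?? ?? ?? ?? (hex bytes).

MEM[0x11,0x07,0x0c,0x1b,0x27] = 32 6a 86 b8 b8

[0] 0x11->0x0b len=5 : 9d 0c 29 e7 30
[1] 0x02->0x0a len=8 : ab f6 86 45 6e 6a 3c 32
[2] 0x26->0x20 len=5 : 41 79 68 6c 09
[3] 0x01->0x1b len=8 : b8 ab f6 86 45 6e 6a 3c
[4] 0x1b->0x27 len=2 : b8 ab
query mem[0x11]=0x32, mem[0x07]=0x6a, mem[0x0c]=0x86, mem[0x1b]=0xb8, mem[0x27]=0xb8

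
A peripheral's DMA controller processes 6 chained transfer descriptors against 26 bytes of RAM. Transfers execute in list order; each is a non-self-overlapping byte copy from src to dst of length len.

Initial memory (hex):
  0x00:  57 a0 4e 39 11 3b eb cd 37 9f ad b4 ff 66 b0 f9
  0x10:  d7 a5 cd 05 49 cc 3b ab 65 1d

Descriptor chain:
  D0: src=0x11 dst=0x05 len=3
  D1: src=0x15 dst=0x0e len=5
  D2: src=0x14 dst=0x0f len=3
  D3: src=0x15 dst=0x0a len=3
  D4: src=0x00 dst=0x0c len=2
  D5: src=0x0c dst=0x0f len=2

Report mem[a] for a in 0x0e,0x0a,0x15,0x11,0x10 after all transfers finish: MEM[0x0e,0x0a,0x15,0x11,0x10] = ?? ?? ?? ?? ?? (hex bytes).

  after D0: wrote 3B at 0x05 = a5cd05
  after D1: wrote 5B at 0x0e = cc3bab651d
  after D2: wrote 3B at 0x0f = 49cc3b
  after D3: wrote 3B at 0x0a = cc3bab
  after D4: wrote 2B at 0x0c = 57a0
  after D5: wrote 2B at 0x0f = 57a0
query mem[0x0e]=0xcc, mem[0x0a]=0xcc, mem[0x15]=0xcc, mem[0x11]=0x3b, mem[0x10]=0xa0

MEM[0x0e,0x0a,0x15,0x11,0x10] = cc cc cc 3b a0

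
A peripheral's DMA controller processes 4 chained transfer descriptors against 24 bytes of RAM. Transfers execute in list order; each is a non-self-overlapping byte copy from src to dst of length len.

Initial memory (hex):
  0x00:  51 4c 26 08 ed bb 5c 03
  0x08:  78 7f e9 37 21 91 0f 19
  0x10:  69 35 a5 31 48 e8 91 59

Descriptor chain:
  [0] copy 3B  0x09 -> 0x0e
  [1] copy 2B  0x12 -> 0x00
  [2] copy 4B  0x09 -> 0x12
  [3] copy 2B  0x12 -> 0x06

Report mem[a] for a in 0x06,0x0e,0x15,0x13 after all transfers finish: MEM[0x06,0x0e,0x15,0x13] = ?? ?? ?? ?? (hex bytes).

MEM[0x06,0x0e,0x15,0x13] = 7f 7f 21 e9

#0 dst[0x0e+3] := {0x7f,0xe9,0x37}
#1 dst[0x00+2] := {0xa5,0x31}
#2 dst[0x12+4] := {0x7f,0xe9,0x37,0x21}
#3 dst[0x06+2] := {0x7f,0xe9}
query mem[0x06]=0x7f, mem[0x0e]=0x7f, mem[0x15]=0x21, mem[0x13]=0xe9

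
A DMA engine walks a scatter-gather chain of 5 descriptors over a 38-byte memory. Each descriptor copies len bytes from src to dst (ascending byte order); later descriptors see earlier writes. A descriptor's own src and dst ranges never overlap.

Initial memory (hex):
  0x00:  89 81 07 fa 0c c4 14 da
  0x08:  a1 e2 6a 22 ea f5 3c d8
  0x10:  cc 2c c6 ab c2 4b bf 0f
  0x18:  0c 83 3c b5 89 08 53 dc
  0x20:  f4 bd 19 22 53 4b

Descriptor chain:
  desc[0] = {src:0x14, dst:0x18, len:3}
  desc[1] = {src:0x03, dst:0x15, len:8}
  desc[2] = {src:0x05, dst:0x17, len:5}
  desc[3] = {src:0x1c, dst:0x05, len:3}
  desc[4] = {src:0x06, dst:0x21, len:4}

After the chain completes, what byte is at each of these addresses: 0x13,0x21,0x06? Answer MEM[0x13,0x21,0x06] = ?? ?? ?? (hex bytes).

MEM[0x13,0x21,0x06] = ab 08 08

#0 dst[0x18+3] := {0xc2,0x4b,0xbf}
#1 dst[0x15+8] := {0xfa,0x0c,0xc4,0x14,0xda,0xa1,0xe2,0x6a}
#2 dst[0x17+5] := {0xc4,0x14,0xda,0xa1,0xe2}
#3 dst[0x05+3] := {0x6a,0x08,0x53}
#4 dst[0x21+4] := {0x08,0x53,0xa1,0xe2}
query mem[0x13]=0xab, mem[0x21]=0x08, mem[0x06]=0x08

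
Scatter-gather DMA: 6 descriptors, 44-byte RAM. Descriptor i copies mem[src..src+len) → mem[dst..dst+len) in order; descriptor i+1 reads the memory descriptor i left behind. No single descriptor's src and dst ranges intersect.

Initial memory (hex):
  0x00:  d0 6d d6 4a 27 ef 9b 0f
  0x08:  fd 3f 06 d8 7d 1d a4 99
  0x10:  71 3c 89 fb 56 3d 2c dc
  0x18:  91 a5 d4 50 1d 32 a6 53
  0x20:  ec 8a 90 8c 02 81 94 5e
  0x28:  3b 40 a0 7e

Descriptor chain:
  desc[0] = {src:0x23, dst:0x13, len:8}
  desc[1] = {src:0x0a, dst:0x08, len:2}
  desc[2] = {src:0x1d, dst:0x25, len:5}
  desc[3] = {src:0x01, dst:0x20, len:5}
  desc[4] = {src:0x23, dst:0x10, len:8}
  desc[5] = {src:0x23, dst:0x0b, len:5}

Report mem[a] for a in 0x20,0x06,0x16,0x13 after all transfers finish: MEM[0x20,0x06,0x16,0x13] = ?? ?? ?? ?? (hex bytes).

MEM[0x20,0x06,0x16,0x13] = 6d 9b 8a a6

[0] 0x23->0x13 len=8 : 8c 02 81 94 5e 3b 40 a0
[1] 0x0a->0x08 len=2 : 06 d8
[2] 0x1d->0x25 len=5 : 32 a6 53 ec 8a
[3] 0x01->0x20 len=5 : 6d d6 4a 27 ef
[4] 0x23->0x10 len=8 : 27 ef 32 a6 53 ec 8a a0
[5] 0x23->0x0b len=5 : 27 ef 32 a6 53
query mem[0x20]=0x6d, mem[0x06]=0x9b, mem[0x16]=0x8a, mem[0x13]=0xa6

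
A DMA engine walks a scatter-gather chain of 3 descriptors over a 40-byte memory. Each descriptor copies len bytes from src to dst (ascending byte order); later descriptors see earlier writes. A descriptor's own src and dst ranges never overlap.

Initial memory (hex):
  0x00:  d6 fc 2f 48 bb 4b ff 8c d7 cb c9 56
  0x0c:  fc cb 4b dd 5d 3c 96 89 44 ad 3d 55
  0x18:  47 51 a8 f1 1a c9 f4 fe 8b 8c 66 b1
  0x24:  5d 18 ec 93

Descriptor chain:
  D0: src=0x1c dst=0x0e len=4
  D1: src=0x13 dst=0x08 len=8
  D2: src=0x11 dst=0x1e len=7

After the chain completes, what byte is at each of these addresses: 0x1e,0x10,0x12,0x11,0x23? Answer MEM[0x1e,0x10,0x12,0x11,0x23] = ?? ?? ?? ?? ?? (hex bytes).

[0] 0x1c->0x0e len=4 : 1a c9 f4 fe
[1] 0x13->0x08 len=8 : 89 44 ad 3d 55 47 51 a8
[2] 0x11->0x1e len=7 : fe 96 89 44 ad 3d 55
query mem[0x1e]=0xfe, mem[0x10]=0xf4, mem[0x12]=0x96, mem[0x11]=0xfe, mem[0x23]=0x3d

MEM[0x1e,0x10,0x12,0x11,0x23] = fe f4 96 fe 3d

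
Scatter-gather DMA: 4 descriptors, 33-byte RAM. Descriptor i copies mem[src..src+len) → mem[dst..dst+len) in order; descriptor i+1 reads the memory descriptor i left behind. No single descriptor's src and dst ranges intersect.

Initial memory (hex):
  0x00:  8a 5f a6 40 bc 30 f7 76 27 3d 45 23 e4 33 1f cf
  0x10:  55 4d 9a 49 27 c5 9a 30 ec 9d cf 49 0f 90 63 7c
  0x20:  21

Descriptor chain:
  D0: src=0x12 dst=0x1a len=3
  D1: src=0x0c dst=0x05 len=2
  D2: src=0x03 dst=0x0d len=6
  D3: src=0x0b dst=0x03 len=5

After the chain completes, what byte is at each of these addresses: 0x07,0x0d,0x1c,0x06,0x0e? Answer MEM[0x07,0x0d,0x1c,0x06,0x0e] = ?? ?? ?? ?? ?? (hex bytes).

MEM[0x07,0x0d,0x1c,0x06,0x0e] = e4 40 27 bc bc

D0: mem[0x1a..0x1c] <- [9a 49 27]
D1: mem[0x05..0x06] <- [e4 33]
D2: mem[0x0d..0x12] <- [40 bc e4 33 76 27]
D3: mem[0x03..0x07] <- [23 e4 40 bc e4]
query mem[0x07]=0xe4, mem[0x0d]=0x40, mem[0x1c]=0x27, mem[0x06]=0xbc, mem[0x0e]=0xbc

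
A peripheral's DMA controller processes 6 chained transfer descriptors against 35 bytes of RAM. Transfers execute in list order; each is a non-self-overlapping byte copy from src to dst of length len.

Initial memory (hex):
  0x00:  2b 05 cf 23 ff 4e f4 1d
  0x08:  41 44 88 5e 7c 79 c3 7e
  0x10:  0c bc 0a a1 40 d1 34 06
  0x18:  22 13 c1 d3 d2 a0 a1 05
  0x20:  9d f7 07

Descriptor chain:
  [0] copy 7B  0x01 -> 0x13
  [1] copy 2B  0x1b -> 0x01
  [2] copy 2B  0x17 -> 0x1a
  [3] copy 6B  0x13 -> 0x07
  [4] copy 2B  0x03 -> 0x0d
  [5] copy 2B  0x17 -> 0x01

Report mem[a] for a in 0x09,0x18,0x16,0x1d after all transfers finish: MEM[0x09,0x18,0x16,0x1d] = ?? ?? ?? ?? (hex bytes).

MEM[0x09,0x18,0x16,0x1d] = 23 f4 ff a0

D0: mem[0x13..0x19] <- [05 cf 23 ff 4e f4 1d]
D1: mem[0x01..0x02] <- [d3 d2]
D2: mem[0x1a..0x1b] <- [4e f4]
D3: mem[0x07..0x0c] <- [05 cf 23 ff 4e f4]
D4: mem[0x0d..0x0e] <- [23 ff]
D5: mem[0x01..0x02] <- [4e f4]
query mem[0x09]=0x23, mem[0x18]=0xf4, mem[0x16]=0xff, mem[0x1d]=0xa0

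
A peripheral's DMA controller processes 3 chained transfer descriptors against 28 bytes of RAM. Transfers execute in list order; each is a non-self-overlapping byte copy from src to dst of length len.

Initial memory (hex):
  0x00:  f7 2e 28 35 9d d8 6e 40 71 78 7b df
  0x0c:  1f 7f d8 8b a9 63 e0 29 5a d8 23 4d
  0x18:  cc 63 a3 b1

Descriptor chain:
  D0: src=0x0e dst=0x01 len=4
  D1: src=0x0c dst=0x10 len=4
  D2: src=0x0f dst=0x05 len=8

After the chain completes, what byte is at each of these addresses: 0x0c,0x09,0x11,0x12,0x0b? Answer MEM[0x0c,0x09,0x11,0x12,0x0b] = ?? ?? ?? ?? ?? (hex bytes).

MEM[0x0c,0x09,0x11,0x12,0x0b] = 23 8b 7f d8 d8

  after D0: wrote 4B at 0x01 = d88ba963
  after D1: wrote 4B at 0x10 = 1f7fd88b
  after D2: wrote 8B at 0x05 = 8b1f7fd88b5ad823
query mem[0x0c]=0x23, mem[0x09]=0x8b, mem[0x11]=0x7f, mem[0x12]=0xd8, mem[0x0b]=0xd8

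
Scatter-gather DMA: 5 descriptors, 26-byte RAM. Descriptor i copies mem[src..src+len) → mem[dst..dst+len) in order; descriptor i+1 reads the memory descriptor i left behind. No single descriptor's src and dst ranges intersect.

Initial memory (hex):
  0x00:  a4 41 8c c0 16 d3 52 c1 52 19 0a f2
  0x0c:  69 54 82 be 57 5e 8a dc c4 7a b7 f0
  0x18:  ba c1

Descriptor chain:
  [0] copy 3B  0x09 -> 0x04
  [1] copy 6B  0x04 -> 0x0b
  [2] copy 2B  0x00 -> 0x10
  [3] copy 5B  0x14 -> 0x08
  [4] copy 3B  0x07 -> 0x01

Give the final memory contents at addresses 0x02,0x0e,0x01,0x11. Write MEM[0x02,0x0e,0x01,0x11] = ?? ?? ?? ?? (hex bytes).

[0] 0x09->0x04 len=3 : 19 0a f2
[1] 0x04->0x0b len=6 : 19 0a f2 c1 52 19
[2] 0x00->0x10 len=2 : a4 41
[3] 0x14->0x08 len=5 : c4 7a b7 f0 ba
[4] 0x07->0x01 len=3 : c1 c4 7a
query mem[0x02]=0xc4, mem[0x0e]=0xc1, mem[0x01]=0xc1, mem[0x11]=0x41

MEM[0x02,0x0e,0x01,0x11] = c4 c1 c1 41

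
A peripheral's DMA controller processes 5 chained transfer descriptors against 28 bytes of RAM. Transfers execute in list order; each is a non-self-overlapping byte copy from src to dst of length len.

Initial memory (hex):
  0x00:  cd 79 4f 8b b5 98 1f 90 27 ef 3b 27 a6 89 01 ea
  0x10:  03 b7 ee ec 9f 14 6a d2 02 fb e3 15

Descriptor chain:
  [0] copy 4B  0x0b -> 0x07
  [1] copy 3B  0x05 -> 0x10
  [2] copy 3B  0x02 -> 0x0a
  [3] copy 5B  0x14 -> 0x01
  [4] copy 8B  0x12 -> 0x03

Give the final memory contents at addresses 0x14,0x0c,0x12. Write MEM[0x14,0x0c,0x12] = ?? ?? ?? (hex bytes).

MEM[0x14,0x0c,0x12] = 9f b5 27

D0: mem[0x07..0x0a] <- [27 a6 89 01]
D1: mem[0x10..0x12] <- [98 1f 27]
D2: mem[0x0a..0x0c] <- [4f 8b b5]
D3: mem[0x01..0x05] <- [9f 14 6a d2 02]
D4: mem[0x03..0x0a] <- [27 ec 9f 14 6a d2 02 fb]
query mem[0x14]=0x9f, mem[0x0c]=0xb5, mem[0x12]=0x27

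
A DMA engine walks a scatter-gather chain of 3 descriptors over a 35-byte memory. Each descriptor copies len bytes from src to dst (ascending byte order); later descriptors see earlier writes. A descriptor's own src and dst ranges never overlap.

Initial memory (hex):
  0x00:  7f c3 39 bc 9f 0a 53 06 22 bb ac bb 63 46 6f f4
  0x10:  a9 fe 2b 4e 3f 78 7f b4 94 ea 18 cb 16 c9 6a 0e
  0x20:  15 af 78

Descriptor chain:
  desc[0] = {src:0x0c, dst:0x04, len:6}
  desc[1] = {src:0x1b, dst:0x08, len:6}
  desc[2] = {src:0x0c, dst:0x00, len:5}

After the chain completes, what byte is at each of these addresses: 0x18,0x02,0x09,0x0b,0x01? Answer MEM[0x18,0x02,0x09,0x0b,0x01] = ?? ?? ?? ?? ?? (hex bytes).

  after D0: wrote 6B at 0x04 = 63466ff4a9fe
  after D1: wrote 6B at 0x08 = cb16c96a0e15
  after D2: wrote 5B at 0x00 = 0e156ff4a9
query mem[0x18]=0x94, mem[0x02]=0x6f, mem[0x09]=0x16, mem[0x0b]=0x6a, mem[0x01]=0x15

MEM[0x18,0x02,0x09,0x0b,0x01] = 94 6f 16 6a 15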